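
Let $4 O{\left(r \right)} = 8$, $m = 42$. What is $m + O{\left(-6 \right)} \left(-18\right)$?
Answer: $6$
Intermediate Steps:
$O{\left(r \right)} = 2$ ($O{\left(r \right)} = \frac{1}{4} \cdot 8 = 2$)
$m + O{\left(-6 \right)} \left(-18\right) = 42 + 2 \left(-18\right) = 42 - 36 = 6$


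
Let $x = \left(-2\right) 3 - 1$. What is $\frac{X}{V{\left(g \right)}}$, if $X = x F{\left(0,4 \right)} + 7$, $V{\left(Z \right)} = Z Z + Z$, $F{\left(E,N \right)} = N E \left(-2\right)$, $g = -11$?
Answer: $\frac{7}{110} \approx 0.063636$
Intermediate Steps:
$x = -7$ ($x = -6 - 1 = -7$)
$F{\left(E,N \right)} = - 2 E N$ ($F{\left(E,N \right)} = E N \left(-2\right) = - 2 E N$)
$V{\left(Z \right)} = Z + Z^{2}$ ($V{\left(Z \right)} = Z^{2} + Z = Z + Z^{2}$)
$X = 7$ ($X = - 7 \left(\left(-2\right) 0 \cdot 4\right) + 7 = \left(-7\right) 0 + 7 = 0 + 7 = 7$)
$\frac{X}{V{\left(g \right)}} = \frac{7}{\left(-11\right) \left(1 - 11\right)} = \frac{7}{\left(-11\right) \left(-10\right)} = \frac{7}{110}$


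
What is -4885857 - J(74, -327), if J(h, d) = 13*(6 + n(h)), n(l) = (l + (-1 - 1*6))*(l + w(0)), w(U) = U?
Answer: -4950389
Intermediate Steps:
n(l) = l*(-7 + l) (n(l) = (l + (-1 - 1*6))*(l + 0) = (l + (-1 - 6))*l = (l - 7)*l = (-7 + l)*l = l*(-7 + l))
J(h, d) = 78 + 13*h*(-7 + h) (J(h, d) = 13*(6 + h*(-7 + h)) = 78 + 13*h*(-7 + h))
-4885857 - J(74, -327) = -4885857 - (78 - 91*74 + 13*74**2) = -4885857 - (78 - 6734 + 13*5476) = -4885857 - (78 - 6734 + 71188) = -4885857 - 1*64532 = -4885857 - 64532 = -4950389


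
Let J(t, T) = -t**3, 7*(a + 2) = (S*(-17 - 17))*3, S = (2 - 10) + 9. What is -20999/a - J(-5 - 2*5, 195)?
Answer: -244507/116 ≈ -2107.8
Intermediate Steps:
S = 1 (S = -8 + 9 = 1)
a = -116/7 (a = -2 + ((1*(-17 - 17))*3)/7 = -2 + ((1*(-34))*3)/7 = -2 + (-34*3)/7 = -2 + (1/7)*(-102) = -2 - 102/7 = -116/7 ≈ -16.571)
-20999/a - J(-5 - 2*5, 195) = -20999/(-116/7) - (-1)*(-5 - 2*5)**3 = -20999*(-7/116) - (-1)*(-5 - 10)**3 = 146993/116 - (-1)*(-15)**3 = 146993/116 - (-1)*(-3375) = 146993/116 - 1*3375 = 146993/116 - 3375 = -244507/116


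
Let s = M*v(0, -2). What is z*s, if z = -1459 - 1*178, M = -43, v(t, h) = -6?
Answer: -422346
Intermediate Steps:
z = -1637 (z = -1459 - 178 = -1637)
s = 258 (s = -43*(-6) = 258)
z*s = -1637*258 = -422346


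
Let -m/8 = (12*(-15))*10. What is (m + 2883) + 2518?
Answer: 19801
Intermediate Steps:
m = 14400 (m = -8*12*(-15)*10 = -(-1440)*10 = -8*(-1800) = 14400)
(m + 2883) + 2518 = (14400 + 2883) + 2518 = 17283 + 2518 = 19801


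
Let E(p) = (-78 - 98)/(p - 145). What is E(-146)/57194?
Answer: 88/8321727 ≈ 1.0575e-5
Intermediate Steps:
E(p) = -176/(-145 + p)
E(-146)/57194 = -176/(-145 - 146)/57194 = -176/(-291)*(1/57194) = -176*(-1/291)*(1/57194) = (176/291)*(1/57194) = 88/8321727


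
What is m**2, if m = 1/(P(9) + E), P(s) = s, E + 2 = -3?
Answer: 1/16 ≈ 0.062500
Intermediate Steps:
E = -5 (E = -2 - 3 = -5)
m = 1/4 (m = 1/(9 - 5) = 1/4 ≈ 0.25000)
m**2 = (1/4)**2 = 1/16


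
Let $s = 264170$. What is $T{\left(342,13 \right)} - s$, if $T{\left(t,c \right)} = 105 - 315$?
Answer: $-264380$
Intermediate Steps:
$T{\left(t,c \right)} = -210$ ($T{\left(t,c \right)} = 105 - 315 = -210$)
$T{\left(342,13 \right)} - s = -210 - 264170 = -264380$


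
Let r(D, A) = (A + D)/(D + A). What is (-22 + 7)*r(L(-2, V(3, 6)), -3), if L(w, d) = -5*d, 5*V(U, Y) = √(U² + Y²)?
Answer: -15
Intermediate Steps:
V(U, Y) = √(U² + Y²)/5
r(D, A) = 1 (r(D, A) = (A + D)/(A + D) = 1)
(-22 + 7)*r(L(-2, V(3, 6)), -3) = (-22 + 7)*1 = -15*1 = -15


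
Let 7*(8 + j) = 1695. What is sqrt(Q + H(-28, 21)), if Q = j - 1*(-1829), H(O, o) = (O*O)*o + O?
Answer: sqrt(906458)/7 ≈ 136.01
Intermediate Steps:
j = 1639/7 (j = -8 + (1/7)*1695 = -8 + 1695/7 = 1639/7 ≈ 234.14)
H(O, o) = O + o*O**2 (H(O, o) = O**2*o + O = o*O**2 + O = O + o*O**2)
Q = 14442/7 (Q = 1639/7 - 1*(-1829) = 1639/7 + 1829 = 14442/7 ≈ 2063.1)
sqrt(Q + H(-28, 21)) = sqrt(14442/7 - 28*(1 - 28*21)) = sqrt(14442/7 - 28*(1 - 588)) = sqrt(14442/7 - 28*(-587)) = sqrt(14442/7 + 16436) = sqrt(129494/7) = sqrt(906458)/7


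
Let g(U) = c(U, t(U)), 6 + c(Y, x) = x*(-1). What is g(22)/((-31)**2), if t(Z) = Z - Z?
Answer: -6/961 ≈ -0.0062435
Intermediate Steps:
t(Z) = 0
c(Y, x) = -6 - x (c(Y, x) = -6 + x*(-1) = -6 - x)
g(U) = -6 (g(U) = -6 - 1*0 = -6 + 0 = -6)
g(22)/((-31)**2) = -6/((-31)**2) = -6/961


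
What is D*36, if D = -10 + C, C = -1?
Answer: -396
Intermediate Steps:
D = -11 (D = -10 - 1 = -11)
D*36 = -11*36 = -396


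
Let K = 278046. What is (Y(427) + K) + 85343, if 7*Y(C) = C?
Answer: 363450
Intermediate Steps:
Y(C) = C/7
(Y(427) + K) + 85343 = ((⅐)*427 + 278046) + 85343 = (61 + 278046) + 85343 = 278107 + 85343 = 363450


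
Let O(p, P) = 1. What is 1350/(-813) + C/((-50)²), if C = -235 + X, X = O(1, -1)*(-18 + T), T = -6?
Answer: -1195189/677500 ≈ -1.7641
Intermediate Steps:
X = -24 (X = 1*(-18 - 6) = 1*(-24) = -24)
C = -259 (C = -235 - 24 = -259)
1350/(-813) + C/((-50)²) = 1350/(-813) - 259/((-50)²) = 1350*(-1/813) - 259/2500 = -450/271 - 259*1/2500 = -450/271 - 259/2500 = -1195189/677500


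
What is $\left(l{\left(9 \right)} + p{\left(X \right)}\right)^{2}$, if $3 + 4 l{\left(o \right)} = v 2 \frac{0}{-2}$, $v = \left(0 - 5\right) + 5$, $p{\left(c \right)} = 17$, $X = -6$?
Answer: $\frac{4225}{16} \approx 264.06$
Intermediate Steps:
$v = 0$ ($v = -5 + 5 = 0$)
$l{\left(o \right)} = - \frac{3}{4}$ ($l{\left(o \right)} = - \frac{3}{4} + \frac{0 \cdot 2 \frac{0}{-2}}{4} = - \frac{3}{4} + \frac{0 \cdot 0 \left(- \frac{1}{2}\right)}{4} = - \frac{3}{4} + \frac{0 \cdot 0}{4} = - \frac{3}{4} + \frac{1}{4} \cdot 0 = - \frac{3}{4} + 0 = - \frac{3}{4}$)
$\left(l{\left(9 \right)} + p{\left(X \right)}\right)^{2} = \left(- \frac{3}{4} + 17\right)^{2} = \left(\frac{65}{4}\right)^{2} = \frac{4225}{16}$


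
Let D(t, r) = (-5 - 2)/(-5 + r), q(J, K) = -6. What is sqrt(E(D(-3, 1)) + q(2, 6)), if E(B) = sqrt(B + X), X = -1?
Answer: sqrt(-24 + 2*sqrt(3))/2 ≈ 2.2658*I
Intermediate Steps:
D(t, r) = -7/(-5 + r)
E(B) = sqrt(-1 + B) (E(B) = sqrt(B - 1) = sqrt(-1 + B))
sqrt(E(D(-3, 1)) + q(2, 6)) = sqrt(sqrt(-1 - 7/(-5 + 1)) - 6) = sqrt(sqrt(-1 - 7/(-4)) - 6) = sqrt(sqrt(-1 - 7*(-1/4)) - 6) = sqrt(sqrt(-1 + 7/4) - 6) = sqrt(sqrt(3/4) - 6) = sqrt(sqrt(3)/2 - 6) = sqrt(-6 + sqrt(3)/2)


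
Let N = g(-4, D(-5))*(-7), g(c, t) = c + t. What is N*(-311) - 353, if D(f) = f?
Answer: -19946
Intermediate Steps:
N = 63 (N = (-4 - 5)*(-7) = -9*(-7) = 63)
N*(-311) - 353 = 63*(-311) - 353 = -19593 - 353 = -19946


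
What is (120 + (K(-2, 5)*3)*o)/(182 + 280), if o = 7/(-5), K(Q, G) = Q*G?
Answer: 27/77 ≈ 0.35065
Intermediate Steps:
K(Q, G) = G*Q
o = -7/5 (o = 7*(-⅕) = -7/5 ≈ -1.4000)
(120 + (K(-2, 5)*3)*o)/(182 + 280) = (120 + ((5*(-2))*3)*(-7/5))/(182 + 280) = (120 - 10*3*(-7/5))/462 = (120 - 30*(-7/5))*(1/462) = (120 + 42)*(1/462) = 162*(1/462) = 27/77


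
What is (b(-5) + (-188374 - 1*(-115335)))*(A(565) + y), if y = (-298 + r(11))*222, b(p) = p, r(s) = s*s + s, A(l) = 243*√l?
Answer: 2691817488 - 17749692*√565 ≈ 2.2699e+9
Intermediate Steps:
r(s) = s + s² (r(s) = s² + s = s + s²)
y = -36852 (y = (-298 + 11*(1 + 11))*222 = (-298 + 11*12)*222 = (-298 + 132)*222 = -166*222 = -36852)
(b(-5) + (-188374 - 1*(-115335)))*(A(565) + y) = (-5 + (-188374 - 1*(-115335)))*(243*√565 - 36852) = (-5 + (-188374 + 115335))*(-36852 + 243*√565) = (-5 - 73039)*(-36852 + 243*√565) = -73044*(-36852 + 243*√565) = 2691817488 - 17749692*√565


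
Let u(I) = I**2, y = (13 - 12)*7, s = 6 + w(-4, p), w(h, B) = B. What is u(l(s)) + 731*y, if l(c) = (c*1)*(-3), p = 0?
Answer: 5441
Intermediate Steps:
s = 6 (s = 6 + 0 = 6)
l(c) = -3*c (l(c) = c*(-3) = -3*c)
y = 7 (y = 1*7 = 7)
u(l(s)) + 731*y = (-3*6)**2 + 731*7 = (-18)**2 + 5117 = 324 + 5117 = 5441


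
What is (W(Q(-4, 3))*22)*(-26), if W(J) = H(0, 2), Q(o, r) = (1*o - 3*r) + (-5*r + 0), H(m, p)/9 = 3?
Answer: -15444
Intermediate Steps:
H(m, p) = 27 (H(m, p) = 9*3 = 27)
Q(o, r) = o - 8*r (Q(o, r) = (o - 3*r) - 5*r = o - 8*r)
W(J) = 27
(W(Q(-4, 3))*22)*(-26) = (27*22)*(-26) = 594*(-26) = -15444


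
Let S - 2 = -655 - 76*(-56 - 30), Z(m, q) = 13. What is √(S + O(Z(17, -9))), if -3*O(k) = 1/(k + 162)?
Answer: √64860054/105 ≈ 76.701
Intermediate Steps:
O(k) = -1/(3*(162 + k)) (O(k) = -1/(3*(k + 162)) = -1/(3*(162 + k)))
S = 5883 (S = 2 + (-655 - 76*(-56 - 30)) = 2 + (-655 - 76*(-86)) = 2 + (-655 - 1*(-6536)) = 2 + (-655 + 6536) = 2 + 5881 = 5883)
√(S + O(Z(17, -9))) = √(5883 - 1/(486 + 3*13)) = √(5883 - 1/(486 + 39)) = √(5883 - 1/525) = √(3088574/525) = √64860054/105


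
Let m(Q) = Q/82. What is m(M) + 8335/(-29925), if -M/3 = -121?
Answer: 2035861/490770 ≈ 4.1483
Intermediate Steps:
M = 363 (M = -3*(-121) = 363)
m(Q) = Q/82 (m(Q) = Q*(1/82) = Q/82)
m(M) + 8335/(-29925) = (1/82)*363 + 8335/(-29925) = 363/82 + 8335*(-1/29925) = 363/82 - 1667/5985 = 2035861/490770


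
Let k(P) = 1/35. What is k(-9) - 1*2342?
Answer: -81969/35 ≈ -2342.0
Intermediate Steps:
k(P) = 1/35 (k(P) = 1*(1/35) = 1/35)
k(-9) - 1*2342 = 1/35 - 1*2342 = 1/35 - 2342 = -81969/35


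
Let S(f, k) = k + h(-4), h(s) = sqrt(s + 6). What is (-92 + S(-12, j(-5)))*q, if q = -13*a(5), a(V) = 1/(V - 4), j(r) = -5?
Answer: 1261 - 13*sqrt(2) ≈ 1242.6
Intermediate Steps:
h(s) = sqrt(6 + s)
a(V) = 1/(-4 + V)
S(f, k) = k + sqrt(2) (S(f, k) = k + sqrt(6 - 4) = k + sqrt(2))
q = -13 (q = -13/(-4 + 5) = -13/1 = -13*1 = -13)
(-92 + S(-12, j(-5)))*q = (-92 + (-5 + sqrt(2)))*(-13) = (-97 + sqrt(2))*(-13) = 1261 - 13*sqrt(2)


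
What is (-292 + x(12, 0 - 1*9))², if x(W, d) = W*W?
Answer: 21904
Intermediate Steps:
x(W, d) = W²
(-292 + x(12, 0 - 1*9))² = (-292 + 12²)² = (-292 + 144)² = (-148)² = 21904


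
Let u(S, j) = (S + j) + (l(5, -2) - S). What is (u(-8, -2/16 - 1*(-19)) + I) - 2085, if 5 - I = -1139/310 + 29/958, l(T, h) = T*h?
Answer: -1228001061/593960 ≈ -2067.5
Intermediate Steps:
I = 641768/74245 (I = 5 - (-1139/310 + 29/958) = 5 - 1*(-270543/74245) = 5 + 270543/74245 = 641768/74245 ≈ 8.6439)
u(S, j) = -10 + j (u(S, j) = (S + j) + (5*(-2) - S) = (S + j) + (-10 - S) = -10 + j)
(u(-8, -2/16 - 1*(-19)) + I) - 2085 = ((-10 + (-2/16 - 1*(-19))) + 641768/74245) - 2085 = ((-10 + (-2*1/16 + 19)) + 641768/74245) - 2085 = ((-10 + (-⅛ + 19)) + 641768/74245) - 2085 = ((-10 + 151/8) + 641768/74245) - 2085 = (71/8 + 641768/74245) - 2085 = 10405539/593960 - 2085 = -1228001061/593960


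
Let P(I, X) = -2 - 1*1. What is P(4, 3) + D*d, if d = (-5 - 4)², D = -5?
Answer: -408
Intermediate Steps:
P(I, X) = -3 (P(I, X) = -2 - 1 = -3)
d = 81 (d = (-9)² = 81)
P(4, 3) + D*d = -3 - 5*81 = -3 - 405 = -408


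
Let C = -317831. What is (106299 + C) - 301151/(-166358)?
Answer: -35189739305/166358 ≈ -2.1153e+5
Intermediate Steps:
(106299 + C) - 301151/(-166358) = (106299 - 317831) - 301151/(-166358) = -211532 - 301151*(-1/166358) = -211532 + 301151/166358 = -35189739305/166358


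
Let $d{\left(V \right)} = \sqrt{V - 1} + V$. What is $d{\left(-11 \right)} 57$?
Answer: $-627 + 114 i \sqrt{3} \approx -627.0 + 197.45 i$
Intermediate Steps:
$d{\left(V \right)} = V + \sqrt{-1 + V}$ ($d{\left(V \right)} = \sqrt{-1 + V} + V = V + \sqrt{-1 + V}$)
$d{\left(-11 \right)} 57 = \left(-11 + \sqrt{-1 - 11}\right) 57 = \left(-11 + \sqrt{-12}\right) 57 = \left(-11 + 2 i \sqrt{3}\right) 57 = -627 + 114 i \sqrt{3}$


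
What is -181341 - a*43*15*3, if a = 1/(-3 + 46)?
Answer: -181386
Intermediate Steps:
a = 1/43 ≈ 0.023256
-181341 - a*43*15*3 = -181341 - (1/43)*43*15*3 = -181341 - 45 = -181386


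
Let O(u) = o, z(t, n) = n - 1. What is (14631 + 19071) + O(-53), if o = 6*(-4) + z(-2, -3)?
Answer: 33674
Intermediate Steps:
z(t, n) = -1 + n
o = -28 (o = 6*(-4) + (-1 - 3) = -24 - 4 = -28)
O(u) = -28
(14631 + 19071) + O(-53) = (14631 + 19071) - 28 = 33702 - 28 = 33674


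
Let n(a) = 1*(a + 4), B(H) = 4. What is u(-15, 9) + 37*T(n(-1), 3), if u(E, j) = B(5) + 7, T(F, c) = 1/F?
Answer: 70/3 ≈ 23.333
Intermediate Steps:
n(a) = 4 + a (n(a) = 1*(4 + a) = 4 + a)
u(E, j) = 11 (u(E, j) = 4 + 7 = 11)
u(-15, 9) + 37*T(n(-1), 3) = 11 + 37/(4 - 1) = 11 + 37/3 = 70/3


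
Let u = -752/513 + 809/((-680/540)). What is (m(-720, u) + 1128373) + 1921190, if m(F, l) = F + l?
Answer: 53166688579/17442 ≈ 3.0482e+6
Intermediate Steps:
u = -11231027/17442 (u = -752*1/513 + 809/((-680*1/540)) = -752/513 + 809/(-34/27) = -752/513 + 809*(-27/34) = -752/513 - 21843/34 = -11231027/17442 ≈ -643.91)
(m(-720, u) + 1128373) + 1921190 = ((-720 - 11231027/17442) + 1128373) + 1921190 = (-23789267/17442 + 1128373) + 1921190 = 19657292599/17442 + 1921190 = 53166688579/17442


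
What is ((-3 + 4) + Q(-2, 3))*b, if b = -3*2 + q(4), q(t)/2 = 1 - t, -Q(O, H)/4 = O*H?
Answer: -300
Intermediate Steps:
Q(O, H) = -4*H*O (Q(O, H) = -4*O*H = -4*H*O)
q(t) = 2 - 2*t (q(t) = 2*(1 - t) = 2 - 2*t)
b = -12 (b = -3*2 + (2 - 2*4) = -6 + (2 - 8) = -6 - 6 = -12)
((-3 + 4) + Q(-2, 3))*b = ((-3 + 4) - 4*3*(-2))*(-12) = (1 + 24)*(-12) = 25*(-12) = -300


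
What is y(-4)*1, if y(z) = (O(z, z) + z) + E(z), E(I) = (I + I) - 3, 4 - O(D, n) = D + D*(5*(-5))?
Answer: -107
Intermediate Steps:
O(D, n) = 4 + 24*D (O(D, n) = 4 - (D + D*(5*(-5))) = 4 - (D + D*(-25)) = 4 - (D - 25*D) = 4 - (-24)*D = 4 + 24*D)
E(I) = -3 + 2*I (E(I) = 2*I - 3 = -3 + 2*I)
y(z) = 1 + 27*z (y(z) = ((4 + 24*z) + z) + (-3 + 2*z) = (4 + 25*z) + (-3 + 2*z) = 1 + 27*z)
y(-4)*1 = (1 + 27*(-4))*1 = (1 - 108)*1 = -107*1 = -107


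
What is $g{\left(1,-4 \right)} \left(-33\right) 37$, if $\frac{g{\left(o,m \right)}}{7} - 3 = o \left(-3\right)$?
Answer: $0$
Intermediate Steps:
$g{\left(o,m \right)} = 21 - 21 o$ ($g{\left(o,m \right)} = 21 + 7 o \left(-3\right) = 21 + 7 \left(- 3 o\right) = 21 - 21 o$)
$g{\left(1,-4 \right)} \left(-33\right) 37 = \left(21 - 21\right) \left(-33\right) 37 = 0 \left(-33\right) 37 = 0 \cdot 37 = 0$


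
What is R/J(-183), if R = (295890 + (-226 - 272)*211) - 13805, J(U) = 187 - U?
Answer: 177007/370 ≈ 478.40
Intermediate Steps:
R = 177007 (R = (295890 - 498*211) - 13805 = (295890 - 105078) - 13805 = 190812 - 13805 = 177007)
R/J(-183) = 177007/(187 - 1*(-183)) = 177007/(187 + 183) = 177007/370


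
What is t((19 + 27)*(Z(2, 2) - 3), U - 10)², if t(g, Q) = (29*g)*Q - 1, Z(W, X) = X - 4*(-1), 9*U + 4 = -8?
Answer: 2057257449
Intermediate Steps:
U = -4/3 (U = -4/9 + (⅑)*(-8) = -4/9 - 8/9 = -4/3 ≈ -1.3333)
Z(W, X) = 4 + X (Z(W, X) = X + 4 = 4 + X)
t(g, Q) = -1 + 29*Q*g (t(g, Q) = 29*Q*g - 1 = -1 + 29*Q*g)
t((19 + 27)*(Z(2, 2) - 3), U - 10)² = (-1 + 29*(-4/3 - 10)*((19 + 27)*((4 + 2) - 3)))² = (-1 + 29*(-34/3)*(46*(6 - 3)))² = (-1 + 29*(-34/3)*(46*3))² = (-1 + 29*(-34/3)*138)² = (-1 - 45356)² = (-45357)² = 2057257449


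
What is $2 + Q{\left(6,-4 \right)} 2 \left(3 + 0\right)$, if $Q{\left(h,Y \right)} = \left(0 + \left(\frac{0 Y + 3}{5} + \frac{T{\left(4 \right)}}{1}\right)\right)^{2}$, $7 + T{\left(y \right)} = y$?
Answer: $\frac{914}{25} \approx 36.56$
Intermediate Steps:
$T{\left(y \right)} = -7 + y$
$Q{\left(h,Y \right)} = \frac{144}{25}$ ($Q{\left(h,Y \right)} = \left(0 + \left(\frac{0 Y + 3}{5} + \frac{-7 + 4}{1}\right)\right)^{2} = \left(0 - \left(3 - \left(0 + 3\right) \frac{1}{5}\right)\right)^{2} = \left(0 + \left(3 \cdot \frac{1}{5} - 3\right)\right)^{2} = \left(0 + \left(\frac{3}{5} - 3\right)\right)^{2} = \left(0 - \frac{12}{5}\right)^{2} = \left(- \frac{12}{5}\right)^{2} = \frac{144}{25}$)
$2 + Q{\left(6,-4 \right)} 2 \left(3 + 0\right) = 2 + \frac{144 \cdot 2 \left(3 + 0\right)}{25} = 2 + \frac{144 \cdot 2 \cdot 3}{25} = 2 + \frac{144}{25} \cdot 6 = 2 + \frac{864}{25} = \frac{914}{25}$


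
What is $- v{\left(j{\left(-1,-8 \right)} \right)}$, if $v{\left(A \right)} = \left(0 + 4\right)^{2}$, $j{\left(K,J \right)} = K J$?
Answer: $-16$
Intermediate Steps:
$j{\left(K,J \right)} = J K$
$v{\left(A \right)} = 16$ ($v{\left(A \right)} = 4^{2} = 16$)
$- v{\left(j{\left(-1,-8 \right)} \right)} = \left(-1\right) 16 = -16$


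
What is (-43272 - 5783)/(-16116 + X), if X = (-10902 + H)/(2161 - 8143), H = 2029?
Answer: 293447010/96397039 ≈ 3.0442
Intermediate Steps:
X = 8873/5982 (X = (-10902 + 2029)/(2161 - 8143) = -8873/(-5982) = -8873*(-1/5982) = 8873/5982 ≈ 1.4833)
(-43272 - 5783)/(-16116 + X) = (-43272 - 5783)/(-16116 + 8873/5982) = -49055/(-96397039/5982) = -49055*(-5982/96397039) = 293447010/96397039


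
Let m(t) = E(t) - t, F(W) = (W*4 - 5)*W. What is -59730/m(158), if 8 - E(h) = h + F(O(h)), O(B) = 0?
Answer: 2715/14 ≈ 193.93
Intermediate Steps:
F(W) = W*(-5 + 4*W) (F(W) = (4*W - 5)*W = (-5 + 4*W)*W = W*(-5 + 4*W))
E(h) = 8 - h (E(h) = 8 - (h + 0*(-5 + 4*0)) = 8 - (h + 0*(-5 + 0)) = 8 - (h + 0*(-5)) = 8 - (h + 0) = 8 - h)
m(t) = 8 - 2*t (m(t) = (8 - t) - t = 8 - 2*t)
-59730/m(158) = -59730/(8 - 2*158) = -59730/(8 - 316) = -59730/(-308) = -59730*(-1/308) = 2715/14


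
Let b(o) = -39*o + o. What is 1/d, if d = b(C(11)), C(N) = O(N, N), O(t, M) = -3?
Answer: 1/114 ≈ 0.0087719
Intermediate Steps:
C(N) = -3
b(o) = -38*o
d = 114 (d = -38*(-3) = 114)
1/d = 1/114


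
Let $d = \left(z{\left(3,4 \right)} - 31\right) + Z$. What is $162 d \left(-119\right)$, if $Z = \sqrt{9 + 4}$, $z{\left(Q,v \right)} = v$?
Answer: $520506 - 19278 \sqrt{13} \approx 4.51 \cdot 10^{5}$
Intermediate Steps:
$Z = \sqrt{13} \approx 3.6056$
$d = -27 + \sqrt{13}$ ($d = \left(4 - 31\right) + \sqrt{13} = -27 + \sqrt{13} \approx -23.394$)
$162 d \left(-119\right) = 162 \left(-27 + \sqrt{13}\right) \left(-119\right) = \left(-4374 + 162 \sqrt{13}\right) \left(-119\right) = 520506 - 19278 \sqrt{13}$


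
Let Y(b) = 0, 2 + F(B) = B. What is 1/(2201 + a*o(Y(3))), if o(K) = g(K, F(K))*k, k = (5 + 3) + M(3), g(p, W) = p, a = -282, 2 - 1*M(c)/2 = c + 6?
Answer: 1/2201 ≈ 0.00045434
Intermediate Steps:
F(B) = -2 + B
M(c) = -8 - 2*c (M(c) = 4 - 2*(c + 6) = 4 - 2*(6 + c) = 4 + (-12 - 2*c) = -8 - 2*c)
k = -6 (k = (5 + 3) + (-8 - 2*3) = 8 + (-8 - 6) = 8 - 14 = -6)
o(K) = -6*K (o(K) = K*(-6) = -6*K)
1/(2201 + a*o(Y(3))) = 1/(2201 - (-1692)*0) = 1/(2201 - 282*0) = 1/(2201 + 0) = 1/2201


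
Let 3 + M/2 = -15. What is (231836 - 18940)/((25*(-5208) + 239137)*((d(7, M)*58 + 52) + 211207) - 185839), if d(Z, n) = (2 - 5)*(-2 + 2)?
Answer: 53224/5753433961 ≈ 9.2508e-6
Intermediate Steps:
M = -36 (M = -6 + 2*(-15) = -6 - 30 = -36)
d(Z, n) = 0 (d(Z, n) = -3*0 = 0)
(231836 - 18940)/((25*(-5208) + 239137)*((d(7, M)*58 + 52) + 211207) - 185839) = (231836 - 18940)/((25*(-5208) + 239137)*((0*58 + 52) + 211207) - 185839) = 212896/((-130200 + 239137)*((0 + 52) + 211207) - 185839) = 212896/(108937*(52 + 211207) - 185839) = 212896/(108937*211259 - 185839) = 212896/(23013921683 - 185839) = 212896/23013735844 = 212896*(1/23013735844) = 53224/5753433961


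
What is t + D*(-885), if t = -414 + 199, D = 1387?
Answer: -1227710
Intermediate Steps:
t = -215
t + D*(-885) = -215 + 1387*(-885) = -215 - 1227495 = -1227710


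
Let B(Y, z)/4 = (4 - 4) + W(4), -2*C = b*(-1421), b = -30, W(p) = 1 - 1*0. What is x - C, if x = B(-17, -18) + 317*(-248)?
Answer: -57297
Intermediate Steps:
W(p) = 1 (W(p) = 1 + 0 = 1)
C = -21315 (C = -(-15)*(-1421) = -1/2*42630 = -21315)
B(Y, z) = 4 (B(Y, z) = 4*((4 - 4) + 1) = 4*(0 + 1) = 4*1 = 4)
x = -78612 (x = 4 + 317*(-248) = 4 - 78616 = -78612)
x - C = -78612 - 1*(-21315) = -78612 + 21315 = -57297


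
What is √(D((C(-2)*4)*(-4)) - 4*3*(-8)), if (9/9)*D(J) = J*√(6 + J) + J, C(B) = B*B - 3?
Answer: 4*√(5 - I*√10) ≈ 9.345 - 2.7071*I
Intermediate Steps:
C(B) = -3 + B² (C(B) = B² - 3 = -3 + B²)
D(J) = J + J*√(6 + J) (D(J) = J*√(6 + J) + J = J + J*√(6 + J))
√(D((C(-2)*4)*(-4)) - 4*3*(-8)) = √((((-3 + (-2)²)*4)*(-4))*(1 + √(6 + ((-3 + (-2)²)*4)*(-4))) - 4*3*(-8)) = √((((-3 + 4)*4)*(-4))*(1 + √(6 + ((-3 + 4)*4)*(-4))) - 12*(-8)) = √(((1*4)*(-4))*(1 + √(6 + (1*4)*(-4))) + 96) = √((4*(-4))*(1 + √(6 + 4*(-4))) + 96) = √(-16*(1 + √(6 - 16)) + 96) = √(-16*(1 + √(-10)) + 96) = √(-16*(1 + I*√10) + 96) = √((-16 - 16*I*√10) + 96) = √(80 - 16*I*√10)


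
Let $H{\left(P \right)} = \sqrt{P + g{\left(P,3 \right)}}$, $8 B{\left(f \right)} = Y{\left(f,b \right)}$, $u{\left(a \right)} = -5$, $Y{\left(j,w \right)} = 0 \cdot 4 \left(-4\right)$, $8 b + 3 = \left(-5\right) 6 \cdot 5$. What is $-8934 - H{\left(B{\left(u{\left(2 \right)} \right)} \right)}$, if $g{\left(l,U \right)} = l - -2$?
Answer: $-8934 - \sqrt{2} \approx -8935.4$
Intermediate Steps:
$b = - \frac{153}{8}$ ($b = - \frac{3}{8} + \frac{\left(-5\right) 6 \cdot 5}{8} = - \frac{3}{8} + \frac{\left(-30\right) 5}{8} = - \frac{3}{8} + \frac{1}{8} \left(-150\right) = - \frac{3}{8} - \frac{75}{4} = - \frac{153}{8} \approx -19.125$)
$g{\left(l,U \right)} = 2 + l$ ($g{\left(l,U \right)} = l + 2 = 2 + l$)
$Y{\left(j,w \right)} = 0$ ($Y{\left(j,w \right)} = 0 \left(-4\right) = 0$)
$B{\left(f \right)} = 0$ ($B{\left(f \right)} = \frac{1}{8} \cdot 0 = 0$)
$H{\left(P \right)} = \sqrt{2 + 2 P}$ ($H{\left(P \right)} = \sqrt{P + \left(2 + P\right)} = \sqrt{2 + 2 P}$)
$-8934 - H{\left(B{\left(u{\left(2 \right)} \right)} \right)} = -8934 - \sqrt{2 + 2 \cdot 0} = -8934 - \sqrt{2 + 0} = -8934 - \sqrt{2}$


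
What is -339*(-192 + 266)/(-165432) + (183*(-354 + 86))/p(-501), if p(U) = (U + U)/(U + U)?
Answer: -11966699/244 ≈ -49044.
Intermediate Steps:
p(U) = 1 (p(U) = (2*U)/((2*U)) = (2*U)*(1/(2*U)) = 1)
-339*(-192 + 266)/(-165432) + (183*(-354 + 86))/p(-501) = -339*(-192 + 266)/(-165432) + (183*(-354 + 86))/1 = -339*74*(-1/165432) + (183*(-268))*1 = -25086*(-1/165432) - 49044*1 = 37/244 - 49044 = -11966699/244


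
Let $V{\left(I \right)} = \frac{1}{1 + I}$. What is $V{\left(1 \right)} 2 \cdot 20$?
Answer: $20$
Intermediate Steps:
$V{\left(1 \right)} 2 \cdot 20 = \frac{1}{1 + 1} \cdot 2 \cdot 20 = \frac{1}{2} \cdot 2 \cdot 20 = 1 \cdot 20 = 20$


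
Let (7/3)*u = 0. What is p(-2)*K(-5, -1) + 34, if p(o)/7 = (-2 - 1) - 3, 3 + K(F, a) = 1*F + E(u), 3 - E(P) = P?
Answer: 244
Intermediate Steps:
u = 0 (u = (3/7)*0 = 0)
E(P) = 3 - P
K(F, a) = F (K(F, a) = -3 + (1*F + (3 - 1*0)) = -3 + (F + (3 + 0)) = -3 + (F + 3) = -3 + (3 + F) = F)
p(o) = -42 (p(o) = 7*((-2 - 1) - 3) = 7*(-3 - 3) = 7*(-6) = -42)
p(-2)*K(-5, -1) + 34 = -42*(-5) + 34 = 210 + 34 = 244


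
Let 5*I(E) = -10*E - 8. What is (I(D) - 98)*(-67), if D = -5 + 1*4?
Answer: 32696/5 ≈ 6539.2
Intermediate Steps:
D = -1 (D = -5 + 4 = -1)
I(E) = -8/5 - 2*E (I(E) = (-10*E - 8)/5 = (-8 - 10*E)/5 = -8/5 - 2*E)
(I(D) - 98)*(-67) = ((-8/5 - 2*(-1)) - 98)*(-67) = ((-8/5 + 2) - 98)*(-67) = (⅖ - 98)*(-67) = -488/5*(-67) = 32696/5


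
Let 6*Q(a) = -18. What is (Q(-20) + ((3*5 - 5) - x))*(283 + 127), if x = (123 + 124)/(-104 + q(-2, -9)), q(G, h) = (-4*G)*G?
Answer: 44567/12 ≈ 3713.9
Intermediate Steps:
q(G, h) = -4*G²
Q(a) = -3 (Q(a) = (⅙)*(-18) = -3)
x = -247/120 (x = (123 + 124)/(-104 - 4*(-2)²) = 247/(-104 - 4*4) = 247/(-104 - 16) = 247/(-120) = 247*(-1/120) = -247/120 ≈ -2.0583)
(Q(-20) + ((3*5 - 5) - x))*(283 + 127) = (-3 + ((3*5 - 5) - 1*(-247/120)))*(283 + 127) = (-3 + ((15 - 5) + 247/120))*410 = (-3 + (10 + 247/120))*410 = (-3 + 1447/120)*410 = (1087/120)*410 = 44567/12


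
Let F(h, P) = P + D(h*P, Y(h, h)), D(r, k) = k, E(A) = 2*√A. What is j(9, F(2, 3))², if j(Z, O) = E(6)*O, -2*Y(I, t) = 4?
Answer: 24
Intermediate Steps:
Y(I, t) = -2 (Y(I, t) = -½*4 = -2)
F(h, P) = -2 + P (F(h, P) = P - 2 = -2 + P)
j(Z, O) = 2*O*√6 (j(Z, O) = (2*√6)*O = 2*O*√6)
j(9, F(2, 3))² = (2*(-2 + 3)*√6)² = (2*1*√6)² = (2*√6)² = 24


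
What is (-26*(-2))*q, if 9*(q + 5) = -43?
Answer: -4576/9 ≈ -508.44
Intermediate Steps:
q = -88/9 (q = -5 + (⅑)*(-43) = -5 - 43/9 = -88/9 ≈ -9.7778)
(-26*(-2))*q = -26*(-2)*(-88/9) = 52*(-88/9) = -4576/9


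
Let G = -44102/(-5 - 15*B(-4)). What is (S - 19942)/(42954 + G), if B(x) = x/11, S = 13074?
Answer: 8585/67588 ≈ 0.12702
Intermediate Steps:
B(x) = x/11 (B(x) = x*(1/11) = x/11)
G = -485122/5 (G = -44102/(-5 - 15*(-4)/11) = -44102/(-5 - 15*(-4/11)) = -44102/(-5 + 60/11) = -44102/5/11 = -44102*11/5 = -485122/5 ≈ -97024.)
(S - 19942)/(42954 + G) = (13074 - 19942)/(42954 - 485122/5) = -6868/(-270352/5) = -6868*(-5/270352) = 8585/67588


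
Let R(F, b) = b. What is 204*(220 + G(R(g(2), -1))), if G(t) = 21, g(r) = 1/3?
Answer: 49164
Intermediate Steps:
g(r) = ⅓
204*(220 + G(R(g(2), -1))) = 204*(220 + 21) = 204*241 = 49164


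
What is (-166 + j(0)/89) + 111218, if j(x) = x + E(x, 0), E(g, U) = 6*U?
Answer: 111052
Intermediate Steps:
j(x) = x (j(x) = x + 6*0 = x + 0 = x)
(-166 + j(0)/89) + 111218 = (-166 + 0/89) + 111218 = (-166 + 0*(1/89)) + 111218 = (-166 + 0) + 111218 = -166 + 111218 = 111052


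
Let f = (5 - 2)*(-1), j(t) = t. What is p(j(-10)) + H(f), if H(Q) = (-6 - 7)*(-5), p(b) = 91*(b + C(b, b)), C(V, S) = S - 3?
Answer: -2028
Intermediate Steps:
C(V, S) = -3 + S
p(b) = -273 + 182*b (p(b) = 91*(b + (-3 + b)) = 91*(-3 + 2*b) = -273 + 182*b)
f = -3 (f = 3*(-1) = -3)
H(Q) = 65 (H(Q) = -13*(-5) = 65)
p(j(-10)) + H(f) = (-273 + 182*(-10)) + 65 = (-273 - 1820) + 65 = -2093 + 65 = -2028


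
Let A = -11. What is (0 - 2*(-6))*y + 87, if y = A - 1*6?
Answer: -117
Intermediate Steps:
y = -17 (y = -11 - 1*6 = -11 - 6 = -17)
(0 - 2*(-6))*y + 87 = (0 - 2*(-6))*(-17) + 87 = (0 + 12)*(-17) + 87 = 12*(-17) + 87 = -204 + 87 = -117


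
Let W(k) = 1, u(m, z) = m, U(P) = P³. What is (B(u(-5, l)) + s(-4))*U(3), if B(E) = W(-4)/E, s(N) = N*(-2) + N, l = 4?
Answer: 513/5 ≈ 102.60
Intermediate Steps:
s(N) = -N (s(N) = -2*N + N = -N)
B(E) = 1/E
(B(u(-5, l)) + s(-4))*U(3) = (1/(-5) - 1*(-4))*3³ = (-⅕ + 4)*27 = (19/5)*27 = 513/5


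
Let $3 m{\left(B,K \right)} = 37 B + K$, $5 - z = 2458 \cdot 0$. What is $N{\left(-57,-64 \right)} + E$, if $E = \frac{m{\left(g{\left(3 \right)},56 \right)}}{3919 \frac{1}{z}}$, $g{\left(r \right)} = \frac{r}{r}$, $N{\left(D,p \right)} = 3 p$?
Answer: $- \frac{752293}{3919} \approx -191.96$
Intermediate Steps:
$g{\left(r \right)} = 1$
$z = 5$ ($z = 5 - 2458 \cdot 0 = 5 - 0 = 5 + 0 = 5$)
$m{\left(B,K \right)} = \frac{K}{3} + \frac{37 B}{3}$ ($m{\left(B,K \right)} = \frac{37 B + K}{3} = \frac{K + 37 B}{3} = \frac{K}{3} + \frac{37 B}{3}$)
$E = \frac{155}{3919}$ ($E = \frac{\frac{1}{3} \cdot 56 + \frac{37}{3} \cdot 1}{3919 \cdot \frac{1}{5}} = \frac{\frac{56}{3} + \frac{37}{3}}{3919 \cdot \frac{1}{5}} = \frac{31}{\frac{3919}{5}} = 31 \cdot \frac{5}{3919} = \frac{155}{3919} \approx 0.039551$)
$N{\left(-57,-64 \right)} + E = 3 \left(-64\right) + \frac{155}{3919} = -192 + \frac{155}{3919} = - \frac{752293}{3919}$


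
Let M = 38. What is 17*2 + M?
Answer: 72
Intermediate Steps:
17*2 + M = 17*2 + 38 = 34 + 38 = 72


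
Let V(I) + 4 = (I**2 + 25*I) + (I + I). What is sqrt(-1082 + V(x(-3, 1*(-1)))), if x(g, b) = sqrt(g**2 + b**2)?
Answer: sqrt(-1076 + 27*sqrt(10)) ≈ 31.474*I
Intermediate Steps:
x(g, b) = sqrt(b**2 + g**2)
V(I) = -4 + I**2 + 27*I (V(I) = -4 + ((I**2 + 25*I) + (I + I)) = -4 + ((I**2 + 25*I) + 2*I) = -4 + (I**2 + 27*I) = -4 + I**2 + 27*I)
sqrt(-1082 + V(x(-3, 1*(-1)))) = sqrt(-1082 + (-4 + (sqrt((1*(-1))**2 + (-3)**2))**2 + 27*sqrt((1*(-1))**2 + (-3)**2))) = sqrt(-1082 + (-4 + (sqrt((-1)**2 + 9))**2 + 27*sqrt((-1)**2 + 9))) = sqrt(-1082 + (-4 + (sqrt(1 + 9))**2 + 27*sqrt(1 + 9))) = sqrt(-1082 + (-4 + (sqrt(10))**2 + 27*sqrt(10))) = sqrt(-1082 + (-4 + 10 + 27*sqrt(10))) = sqrt(-1082 + (6 + 27*sqrt(10))) = sqrt(-1076 + 27*sqrt(10))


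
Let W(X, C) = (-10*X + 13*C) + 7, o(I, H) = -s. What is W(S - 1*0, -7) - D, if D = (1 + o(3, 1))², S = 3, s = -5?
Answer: -150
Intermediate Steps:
o(I, H) = 5 (o(I, H) = -1*(-5) = 5)
W(X, C) = 7 - 10*X + 13*C
D = 36 (D = (1 + 5)² = 6² = 36)
W(S - 1*0, -7) - D = (7 - 10*(3 - 1*0) + 13*(-7)) - 1*36 = (7 - 10*(3 + 0) - 91) - 36 = (7 - 10*3 - 91) - 36 = (7 - 30 - 91) - 36 = -114 - 36 = -150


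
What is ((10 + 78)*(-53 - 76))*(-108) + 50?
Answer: 1226066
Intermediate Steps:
((10 + 78)*(-53 - 76))*(-108) + 50 = (88*(-129))*(-108) + 50 = -11352*(-108) + 50 = 1226016 + 50 = 1226066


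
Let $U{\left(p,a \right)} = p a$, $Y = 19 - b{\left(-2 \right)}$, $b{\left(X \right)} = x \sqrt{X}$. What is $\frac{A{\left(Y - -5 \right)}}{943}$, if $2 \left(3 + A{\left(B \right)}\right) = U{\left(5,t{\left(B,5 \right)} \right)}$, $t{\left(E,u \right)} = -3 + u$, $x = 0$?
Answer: $\frac{2}{943} \approx 0.0021209$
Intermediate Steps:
$b{\left(X \right)} = 0$ ($b{\left(X \right)} = 0 \sqrt{X} = 0$)
$Y = 19$ ($Y = 19 - 0 = 19 + 0 = 19$)
$U{\left(p,a \right)} = a p$
$A{\left(B \right)} = 2$ ($A{\left(B \right)} = -3 + \frac{\left(-3 + 5\right) 5}{2} = -3 + \frac{2 \cdot 5}{2} = -3 + \frac{1}{2} \cdot 10 = -3 + 5 = 2$)
$\frac{A{\left(Y - -5 \right)}}{943} = \frac{2}{943}$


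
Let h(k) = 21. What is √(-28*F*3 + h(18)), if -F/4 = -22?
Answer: 9*I*√91 ≈ 85.854*I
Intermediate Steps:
F = 88 (F = -4*(-22) = 88)
√(-28*F*3 + h(18)) = √(-28*88*3 + 21) = √(-2464*3 + 21) = √(-7392 + 21) = √(-7371) = 9*I*√91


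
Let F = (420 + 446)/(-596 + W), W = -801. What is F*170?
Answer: -147220/1397 ≈ -105.38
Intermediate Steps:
F = -866/1397 (F = (420 + 446)/(-596 - 801) = 866/(-1397) = 866*(-1/1397) = -866/1397 ≈ -0.61990)
F*170 = -866/1397*170 = -147220/1397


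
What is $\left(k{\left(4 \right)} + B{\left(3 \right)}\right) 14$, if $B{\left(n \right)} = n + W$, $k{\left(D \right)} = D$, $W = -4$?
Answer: $42$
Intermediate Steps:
$B{\left(n \right)} = -4 + n$ ($B{\left(n \right)} = n - 4 = -4 + n$)
$\left(k{\left(4 \right)} + B{\left(3 \right)}\right) 14 = \left(4 + \left(-4 + 3\right)\right) 14 = \left(4 - 1\right) 14 = 3 \cdot 14 = 42$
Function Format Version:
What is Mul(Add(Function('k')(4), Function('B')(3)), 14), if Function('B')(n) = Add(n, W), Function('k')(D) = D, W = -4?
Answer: 42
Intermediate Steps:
Function('B')(n) = Add(-4, n) (Function('B')(n) = Add(n, -4) = Add(-4, n))
Mul(Add(Function('k')(4), Function('B')(3)), 14) = Mul(Add(4, Add(-4, 3)), 14) = Mul(Add(4, -1), 14) = Mul(3, 14) = 42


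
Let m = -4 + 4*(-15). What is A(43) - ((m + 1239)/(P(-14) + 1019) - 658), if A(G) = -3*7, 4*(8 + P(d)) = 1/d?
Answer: 7199591/11323 ≈ 635.84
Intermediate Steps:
m = -64 (m = -4 - 60 = -64)
P(d) = -8 + 1/(4*d)
A(G) = -21
A(43) - ((m + 1239)/(P(-14) + 1019) - 658) = -21 - ((-64 + 1239)/((-8 + (¼)/(-14)) + 1019) - 658) = -21 - (1175/((-8 + (¼)*(-1/14)) + 1019) - 658) = -21 - (1175/((-8 - 1/56) + 1019) - 658) = -21 - (1175/(-449/56 + 1019) - 658) = -21 - (1175/(56615/56) - 658) = -21 - (1175*(56/56615) - 658) = -21 - (13160/11323 - 658) = -21 - 1*(-7437374/11323) = -21 + 7437374/11323 = 7199591/11323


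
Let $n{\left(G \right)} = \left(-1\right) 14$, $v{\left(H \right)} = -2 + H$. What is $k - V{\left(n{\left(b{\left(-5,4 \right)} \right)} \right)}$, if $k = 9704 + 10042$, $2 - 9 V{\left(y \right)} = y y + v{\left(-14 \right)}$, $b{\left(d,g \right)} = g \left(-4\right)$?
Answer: $\frac{177892}{9} \approx 19766.0$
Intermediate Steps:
$b{\left(d,g \right)} = - 4 g$
$n{\left(G \right)} = -14$
$V{\left(y \right)} = 2 - \frac{y^{2}}{9}$ ($V{\left(y \right)} = \frac{2}{9} - \frac{y y - 16}{9} = \frac{2}{9} - \frac{y^{2} - 16}{9} = \frac{2}{9} - \frac{-16 + y^{2}}{9} = \frac{2}{9} - \left(- \frac{16}{9} + \frac{y^{2}}{9}\right) = 2 - \frac{y^{2}}{9}$)
$k = 19746$
$k - V{\left(n{\left(b{\left(-5,4 \right)} \right)} \right)} = 19746 - \left(2 - \frac{\left(-14\right)^{2}}{9}\right) = 19746 - \left(2 - \frac{196}{9}\right) = 19746 - - \frac{178}{9} = 19746 + \frac{178}{9} = \frac{177892}{9}$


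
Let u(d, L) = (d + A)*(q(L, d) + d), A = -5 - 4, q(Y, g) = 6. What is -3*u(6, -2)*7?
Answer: 756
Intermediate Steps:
A = -9
u(d, L) = (-9 + d)*(6 + d) (u(d, L) = (d - 9)*(6 + d) = (-9 + d)*(6 + d))
-3*u(6, -2)*7 = -3*(-54 + 6² - 3*6)*7 = -3*(-54 + 36 - 18)*7 = -3*(-36)*7 = 108*7 = 756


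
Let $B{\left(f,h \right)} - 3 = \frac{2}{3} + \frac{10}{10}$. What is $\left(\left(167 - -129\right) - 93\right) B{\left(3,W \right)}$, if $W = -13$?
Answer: $\frac{2842}{3} \approx 947.33$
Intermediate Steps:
$B{\left(f,h \right)} = \frac{14}{3}$ ($B{\left(f,h \right)} = 3 + \left(\frac{2}{3} + \frac{10}{10}\right) = 3 + \left(2 \cdot \frac{1}{3} + 10 \cdot \frac{1}{10}\right) = 3 + \left(\frac{2}{3} + 1\right) = 3 + \frac{5}{3} = \frac{14}{3}$)
$\left(\left(167 - -129\right) - 93\right) B{\left(3,W \right)} = \left(\left(167 - -129\right) - 93\right) \frac{14}{3} = \left(\left(167 + 129\right) - 93\right) \frac{14}{3} = \left(296 - 93\right) \frac{14}{3} = 203 \cdot \frac{14}{3} = \frac{2842}{3}$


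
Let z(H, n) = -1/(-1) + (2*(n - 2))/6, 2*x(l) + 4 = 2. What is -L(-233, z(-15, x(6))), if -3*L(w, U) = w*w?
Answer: 54289/3 ≈ 18096.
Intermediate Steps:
x(l) = -1 (x(l) = -2 + (½)*2 = -2 + 1 = -1)
z(H, n) = ⅓ + n/3 (z(H, n) = -1*(-1) + (2*(-2 + n))*(⅙) = 1 + (-4 + 2*n)*(⅙) = 1 + (-⅔ + n/3) = ⅓ + n/3)
L(w, U) = -w²/3 (L(w, U) = -w*w/3 = -w²/3)
-L(-233, z(-15, x(6))) = -(-1)*(-233)²/3 = -(-1)*54289/3 = -1*(-54289/3) = 54289/3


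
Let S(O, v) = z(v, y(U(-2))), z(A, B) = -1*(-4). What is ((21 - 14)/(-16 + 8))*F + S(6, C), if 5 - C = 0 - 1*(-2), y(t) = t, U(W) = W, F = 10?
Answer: -19/4 ≈ -4.7500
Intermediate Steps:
z(A, B) = 4
C = 3 (C = 5 - (0 - 1*(-2)) = 5 - (0 + 2) = 5 - 1*2 = 5 - 2 = 3)
S(O, v) = 4
((21 - 14)/(-16 + 8))*F + S(6, C) = ((21 - 14)/(-16 + 8))*10 + 4 = (7/(-8))*10 + 4 = (7*(-⅛))*10 + 4 = -7/8*10 + 4 = -35/4 + 4 = -19/4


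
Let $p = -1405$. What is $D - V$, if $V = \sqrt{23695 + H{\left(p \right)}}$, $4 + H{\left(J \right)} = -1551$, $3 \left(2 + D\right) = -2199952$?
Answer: $- \frac{2199958}{3} - 6 \sqrt{615} \approx -7.3347 \cdot 10^{5}$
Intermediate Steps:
$D = - \frac{2199958}{3}$ ($D = -2 + \frac{1}{3} \left(-2199952\right) = -2 - \frac{2199952}{3} = - \frac{2199958}{3} \approx -7.3332 \cdot 10^{5}$)
$H{\left(J \right)} = -1555$ ($H{\left(J \right)} = -4 - 1551 = -1555$)
$V = 6 \sqrt{615}$ ($V = \sqrt{23695 - 1555} = \sqrt{22140} = 6 \sqrt{615} \approx 148.8$)
$D - V = - \frac{2199958}{3} - 6 \sqrt{615}$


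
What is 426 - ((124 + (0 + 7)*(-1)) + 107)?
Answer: 202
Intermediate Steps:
426 - ((124 + (0 + 7)*(-1)) + 107) = 426 - ((124 + 7*(-1)) + 107) = 426 - ((124 - 7) + 107) = 426 - (117 + 107) = 426 - 1*224 = 426 - 224 = 202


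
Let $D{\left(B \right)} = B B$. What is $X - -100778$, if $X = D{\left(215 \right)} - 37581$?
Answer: $109422$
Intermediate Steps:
$D{\left(B \right)} = B^{2}$
$X = 8644$ ($X = 215^{2} - 37581 = 46225 - 37581 = 8644$)
$X - -100778 = 8644 - -100778 = 8644 + 100778 = 109422$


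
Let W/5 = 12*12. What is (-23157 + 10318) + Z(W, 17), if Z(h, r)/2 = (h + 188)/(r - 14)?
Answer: -36701/3 ≈ -12234.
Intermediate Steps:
W = 720 (W = 5*(12*12) = 5*144 = 720)
Z(h, r) = 2*(188 + h)/(-14 + r) (Z(h, r) = 2*((h + 188)/(r - 14)) = 2*((188 + h)/(-14 + r)) = 2*(188 + h)/(-14 + r))
(-23157 + 10318) + Z(W, 17) = (-23157 + 10318) + 2*(188 + 720)/(-14 + 17) = -12839 + 2*908/3 = -12839 + 2*(1/3)*908 = -12839 + 1816/3 = -36701/3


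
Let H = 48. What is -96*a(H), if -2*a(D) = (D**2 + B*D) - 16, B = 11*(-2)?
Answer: 59136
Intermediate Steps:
B = -22
a(D) = 8 + 11*D - D**2/2 (a(D) = -((D**2 - 22*D) - 16)/2 = -(-16 + D**2 - 22*D)/2 = 8 + 11*D - D**2/2)
-96*a(H) = -96*(8 + 11*48 - 1/2*48**2) = -96*(8 + 528 - 1/2*2304) = -96*(8 + 528 - 1152) = -96*(-616) = 59136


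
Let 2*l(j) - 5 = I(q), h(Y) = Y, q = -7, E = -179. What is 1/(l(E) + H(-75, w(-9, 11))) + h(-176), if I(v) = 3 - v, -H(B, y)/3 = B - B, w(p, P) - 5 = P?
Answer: -2638/15 ≈ -175.87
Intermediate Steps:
w(p, P) = 5 + P
H(B, y) = 0 (H(B, y) = -3*(B - B) = -3*0 = 0)
l(j) = 15/2 (l(j) = 5/2 + (3 - 1*(-7))/2 = 5/2 + (3 + 7)/2 = 5/2 + (½)*10 = 5/2 + 5 = 15/2)
1/(l(E) + H(-75, w(-9, 11))) + h(-176) = 1/(15/2 + 0) - 176 = 1/(15/2) - 176 = 2/15 - 176 = -2638/15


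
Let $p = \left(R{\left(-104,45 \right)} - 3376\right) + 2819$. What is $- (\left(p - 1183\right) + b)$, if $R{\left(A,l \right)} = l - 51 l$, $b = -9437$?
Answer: $13427$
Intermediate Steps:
$R{\left(A,l \right)} = - 50 l$
$p = -2807$ ($p = \left(\left(-50\right) 45 - 3376\right) + 2819 = \left(-2250 - 3376\right) + 2819 = -5626 + 2819 = -2807$)
$- (\left(p - 1183\right) + b) = - (\left(-2807 - 1183\right) - 9437) = - (-3990 - 9437) = \left(-1\right) \left(-13427\right) = 13427$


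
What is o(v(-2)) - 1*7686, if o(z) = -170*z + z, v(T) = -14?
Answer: -5320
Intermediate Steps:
o(z) = -169*z
o(v(-2)) - 1*7686 = -169*(-14) - 1*7686 = 2366 - 7686 = -5320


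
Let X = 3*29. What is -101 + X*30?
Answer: 2509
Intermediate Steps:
X = 87
-101 + X*30 = -101 + 87*30 = -101 + 2610 = 2509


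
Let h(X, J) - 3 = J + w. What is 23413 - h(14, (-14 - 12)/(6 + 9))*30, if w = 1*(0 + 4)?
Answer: 23255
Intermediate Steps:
w = 4 (w = 1*4 = 4)
h(X, J) = 7 + J (h(X, J) = 3 + (J + 4) = 3 + (4 + J) = 7 + J)
23413 - h(14, (-14 - 12)/(6 + 9))*30 = 23413 - (7 + (-14 - 12)/(6 + 9))*30 = 23413 - (7 - 26/15)*30 = 23413 - 79*30/15 = 23413 - 1*158 = 23413 - 158 = 23255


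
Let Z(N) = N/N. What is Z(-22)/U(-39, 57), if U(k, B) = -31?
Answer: -1/31 ≈ -0.032258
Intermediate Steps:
Z(N) = 1
Z(-22)/U(-39, 57) = 1/(-31) = 1*(-1/31) = -1/31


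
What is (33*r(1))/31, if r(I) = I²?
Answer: 33/31 ≈ 1.0645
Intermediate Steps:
(33*r(1))/31 = (33*1²)/31 = (33*1)*(1/31) = 33*(1/31) = 33/31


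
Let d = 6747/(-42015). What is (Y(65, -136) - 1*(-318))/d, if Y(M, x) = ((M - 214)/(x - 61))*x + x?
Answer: -218337950/443053 ≈ -492.80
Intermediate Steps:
Y(M, x) = x + x*(-214 + M)/(-61 + x) (Y(M, x) = ((-214 + M)/(-61 + x))*x + x = x*(-214 + M)/(-61 + x) + x = x + x*(-214 + M)/(-61 + x))
d = -2249/14005 (d = 6747*(-1/42015) = -2249/14005 ≈ -0.16059)
(Y(65, -136) - 1*(-318))/d = (-136*(-275 + 65 - 136)/(-61 - 136) - 1*(-318))/(-2249/14005) = (-136*(-346)/(-197) + 318)*(-14005/2249) = (-136*(-1/197)*(-346) + 318)*(-14005/2249) = (-47056/197 + 318)*(-14005/2249) = (15590/197)*(-14005/2249) = -218337950/443053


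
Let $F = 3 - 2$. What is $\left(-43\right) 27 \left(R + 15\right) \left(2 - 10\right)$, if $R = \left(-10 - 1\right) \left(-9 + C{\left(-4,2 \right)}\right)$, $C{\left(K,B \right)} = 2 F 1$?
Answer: $854496$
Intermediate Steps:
$F = 1$
$C{\left(K,B \right)} = 2$ ($C{\left(K,B \right)} = 2 \cdot 1 \cdot 1 = 2 \cdot 1 = 2$)
$R = 77$ ($R = \left(-10 - 1\right) \left(-9 + 2\right) = \left(-11\right) \left(-7\right) = 77$)
$\left(-43\right) 27 \left(R + 15\right) \left(2 - 10\right) = \left(-43\right) 27 \left(77 + 15\right) \left(2 - 10\right) = - 1161 \cdot 92 \left(-8\right) = \left(-1161\right) \left(-736\right) = 854496$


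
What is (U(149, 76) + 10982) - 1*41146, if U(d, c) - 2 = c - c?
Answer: -30162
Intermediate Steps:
U(d, c) = 2 (U(d, c) = 2 + (c - c) = 2 + 0 = 2)
(U(149, 76) + 10982) - 1*41146 = (2 + 10982) - 1*41146 = 10984 - 41146 = -30162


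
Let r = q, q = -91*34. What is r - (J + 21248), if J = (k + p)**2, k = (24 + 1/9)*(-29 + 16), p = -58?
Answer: -13147351/81 ≈ -1.6231e+5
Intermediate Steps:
k = -2821/9 (k = (24 + 1/9)*(-13) = (217/9)*(-13) = -2821/9 ≈ -313.44)
J = 11175649/81 (J = (-2821/9 - 58)**2 = (-3343/9)**2 = 11175649/81 ≈ 1.3797e+5)
q = -3094
r = -3094
r - (J + 21248) = -3094 - (11175649/81 + 21248) = -3094 - 1*12896737/81 = -3094 - 12896737/81 = -13147351/81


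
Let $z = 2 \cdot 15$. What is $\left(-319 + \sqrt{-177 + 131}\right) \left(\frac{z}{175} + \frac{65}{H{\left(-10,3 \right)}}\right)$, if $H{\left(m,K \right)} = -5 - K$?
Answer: $\frac{710413}{280} - \frac{2227 i \sqrt{46}}{280} \approx 2537.2 - 53.944 i$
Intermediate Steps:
$z = 30$
$\left(-319 + \sqrt{-177 + 131}\right) \left(\frac{z}{175} + \frac{65}{H{\left(-10,3 \right)}}\right) = \left(-319 + \sqrt{-177 + 131}\right) \left(\frac{30}{175} + \frac{65}{-5 - 3}\right) = \left(-319 + \sqrt{-46}\right) \left(30 \cdot \frac{1}{175} + \frac{65}{-5 - 3}\right) = \left(-319 + i \sqrt{46}\right) \left(\frac{6}{35} + \frac{65}{-8}\right) = \left(-319 + i \sqrt{46}\right) \left(\frac{6}{35} + 65 \left(- \frac{1}{8}\right)\right) = \left(-319 + i \sqrt{46}\right) \left(\frac{6}{35} - \frac{65}{8}\right) = \left(-319 + i \sqrt{46}\right) \left(- \frac{2227}{280}\right) = \frac{710413}{280} - \frac{2227 i \sqrt{46}}{280}$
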